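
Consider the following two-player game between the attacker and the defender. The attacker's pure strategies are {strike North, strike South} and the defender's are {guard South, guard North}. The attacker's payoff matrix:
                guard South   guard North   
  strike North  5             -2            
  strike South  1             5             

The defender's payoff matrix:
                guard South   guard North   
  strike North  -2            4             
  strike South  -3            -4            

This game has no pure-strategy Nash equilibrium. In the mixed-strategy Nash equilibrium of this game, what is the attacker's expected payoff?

For the attacker to be willing to mix, the attacker must be indifferent between strike North and strike South, which pins down the defender's mix.
  the attacker's expected payoff from strike North: q·5 + (1−q)·(-2) = 7q - 2
  the attacker's expected payoff from strike South: q·1 + (1−q)·5 = -4q + 5
  7q - 2 = -4q + 5  ⇒  11q = 7  ⇒  q = 7/11.
At equilibrium the attacker is indifferent across rows, so the attacker's payoff equals the payoff from strike North: (7/11)·5 + (4/11)·(-2) = 27/11.

27/11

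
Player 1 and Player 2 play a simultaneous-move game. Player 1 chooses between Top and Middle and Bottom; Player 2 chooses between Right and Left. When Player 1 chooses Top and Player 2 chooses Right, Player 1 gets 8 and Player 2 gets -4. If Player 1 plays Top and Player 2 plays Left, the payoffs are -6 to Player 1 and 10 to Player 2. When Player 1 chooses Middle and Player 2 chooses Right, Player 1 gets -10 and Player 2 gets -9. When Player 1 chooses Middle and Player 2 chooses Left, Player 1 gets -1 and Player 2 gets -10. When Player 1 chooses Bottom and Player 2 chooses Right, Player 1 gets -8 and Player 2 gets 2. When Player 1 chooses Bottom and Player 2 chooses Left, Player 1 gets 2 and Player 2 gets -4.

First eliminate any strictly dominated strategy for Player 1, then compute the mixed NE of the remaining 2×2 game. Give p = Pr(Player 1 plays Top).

Player 1's strategy Middle is strictly dominated by Bottom: -8 > -10 and 2 > -1. Eliminate Middle.
Set Player 2's expected payoff from Right equal to that from Left:
  Player 2's payoff from Right: p·(-4) + (1−p)·2 = -6p + 2
  Player 2's payoff from Left: p·10 + (1−p)·(-4) = 14p - 4
  -6p + 2 = 14p - 4  ⇒  -20p = -6  ⇒  p = 3/10.

p = 3/10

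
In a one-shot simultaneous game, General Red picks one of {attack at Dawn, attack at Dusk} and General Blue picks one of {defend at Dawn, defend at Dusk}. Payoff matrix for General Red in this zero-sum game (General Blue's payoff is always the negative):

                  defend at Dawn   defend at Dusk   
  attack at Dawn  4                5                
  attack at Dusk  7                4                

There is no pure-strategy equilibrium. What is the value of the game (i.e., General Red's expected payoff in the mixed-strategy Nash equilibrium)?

General Red's indifference between attack at Dawn and attack at Dusk determines General Blue's mixing probability q:
  General Red's payoff from attack at Dawn: q·4 + (1−q)·5 = -q + 5
  General Red's payoff from attack at Dusk: q·7 + (1−q)·4 = 3q + 4
  -q + 5 = 3q + 4  ⇒  -4q = -1  ⇒  q = 1/4.
The value is General Red's expected payoff against this mix (using attack at Dawn): (1/4)·4 + (3/4)·5 = 19/4.

v = 19/4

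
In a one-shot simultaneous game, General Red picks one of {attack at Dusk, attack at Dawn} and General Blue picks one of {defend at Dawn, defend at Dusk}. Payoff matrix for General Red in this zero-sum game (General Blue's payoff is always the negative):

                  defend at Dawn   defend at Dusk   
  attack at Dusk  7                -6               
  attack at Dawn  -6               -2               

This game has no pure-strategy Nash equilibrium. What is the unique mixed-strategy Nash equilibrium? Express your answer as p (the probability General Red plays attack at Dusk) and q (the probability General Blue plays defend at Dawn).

p = 4/17, q = 4/17

General Blue's indifference between defend at Dawn and defend at Dusk determines General Red's mixing probability p:
  General Blue's payoff to defend at Dawn: p·(-7) + (1−p)·6 = -13p + 6
  General Blue's payoff to defend at Dusk: p·6 + (1−p)·2 = 4p + 2
  -13p + 6 = 4p + 2  ⇒  -17p = -4  ⇒  p = 4/17.
General Blue's mix must leave General Red indifferent between attack at Dusk and attack at Dawn.
  General Red's payoff from attack at Dusk: q·7 + (1−q)·(-6) = 13q - 6
  General Red's payoff from attack at Dawn: q·(-6) + (1−q)·(-2) = -4q - 2
  13q - 6 = -4q - 2  ⇒  17q = 4  ⇒  q = 4/17.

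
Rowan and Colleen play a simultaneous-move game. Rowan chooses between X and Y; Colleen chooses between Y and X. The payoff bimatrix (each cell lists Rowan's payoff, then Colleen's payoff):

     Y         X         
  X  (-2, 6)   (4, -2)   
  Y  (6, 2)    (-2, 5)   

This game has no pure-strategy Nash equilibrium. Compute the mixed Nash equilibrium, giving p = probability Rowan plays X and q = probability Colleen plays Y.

p = 3/11, q = 3/7

In a mixed equilibrium Colleen is indifferent between Y and X; this condition fixes p.
  Colleen's payoff from Y: p·6 + (1−p)·2 = 4p + 2
  Colleen's payoff from X: p·(-2) + (1−p)·5 = -7p + 5
  4p + 2 = -7p + 5  ⇒  11p = 3  ⇒  p = 3/11.
Colleen's mix must leave Rowan indifferent between X and Y.
  Rowan's payoff from X: q·(-2) + (1−q)·4 = -6q + 4
  Rowan's payoff from Y: q·6 + (1−q)·(-2) = 8q - 2
  -6q + 4 = 8q - 2  ⇒  -14q = -6  ⇒  q = 3/7.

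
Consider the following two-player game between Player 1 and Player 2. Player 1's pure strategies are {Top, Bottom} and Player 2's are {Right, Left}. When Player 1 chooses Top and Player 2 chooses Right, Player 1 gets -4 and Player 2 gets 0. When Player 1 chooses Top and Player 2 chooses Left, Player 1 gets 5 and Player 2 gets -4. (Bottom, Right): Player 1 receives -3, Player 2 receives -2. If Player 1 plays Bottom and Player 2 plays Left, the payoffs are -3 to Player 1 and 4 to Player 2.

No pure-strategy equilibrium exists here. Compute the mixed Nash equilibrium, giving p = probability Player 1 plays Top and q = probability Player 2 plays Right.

p = 3/5, q = 8/9

In a mixed equilibrium Player 2 is indifferent between Right and Left; this condition fixes p.
  Player 2's expected payoff from Right: p·0 + (1−p)·(-2) = 2p - 2
  Player 2's expected payoff from Left: p·(-4) + (1−p)·4 = -8p + 4
  2p - 2 = -8p + 4  ⇒  10p = 6  ⇒  p = 3/5.
In a mixed equilibrium Player 1 is indifferent between Top and Bottom; this condition fixes q.
  Player 1's expected payoff from Top: q·(-4) + (1−q)·5 = -9q + 5
  Player 1's expected payoff from Bottom: q·(-3) + (1−q)·(-3) = -3
  -9q + 5 = -3  ⇒  -9q = -8  ⇒  q = 8/9.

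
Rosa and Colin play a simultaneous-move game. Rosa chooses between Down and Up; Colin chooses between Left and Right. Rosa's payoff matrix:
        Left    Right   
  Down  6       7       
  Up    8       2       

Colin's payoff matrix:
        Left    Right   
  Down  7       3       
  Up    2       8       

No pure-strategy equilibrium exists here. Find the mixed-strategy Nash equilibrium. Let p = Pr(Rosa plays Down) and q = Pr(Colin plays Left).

p = 3/5, q = 5/7

Rosa's mix must leave Colin indifferent between Left and Right.
  Colin's expected payoff from Left: p·7 + (1−p)·2 = 5p + 2
  Colin's expected payoff from Right: p·3 + (1−p)·8 = -5p + 8
  5p + 2 = -5p + 8  ⇒  10p = 6  ⇒  p = 3/5.
Rosa's indifference between Down and Up determines Colin's mixing probability q:
  Rosa's payoff to Down: q·6 + (1−q)·7 = -q + 7
  Rosa's payoff to Up: q·8 + (1−q)·2 = 6q + 2
  -q + 7 = 6q + 2  ⇒  -7q = -5  ⇒  q = 5/7.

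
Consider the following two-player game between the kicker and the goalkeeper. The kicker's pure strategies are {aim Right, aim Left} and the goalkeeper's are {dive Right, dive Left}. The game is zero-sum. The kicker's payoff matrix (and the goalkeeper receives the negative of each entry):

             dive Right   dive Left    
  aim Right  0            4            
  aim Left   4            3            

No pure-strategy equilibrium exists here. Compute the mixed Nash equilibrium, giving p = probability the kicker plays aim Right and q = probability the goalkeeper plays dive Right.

Set the goalkeeper's expected payoff from dive Right equal to that from dive Left:
  the goalkeeper's payoff to dive Right: p·0 + (1−p)·(-4) = 4p - 4
  the goalkeeper's payoff to dive Left: p·(-4) + (1−p)·(-3) = -p - 3
  4p - 4 = -p - 3  ⇒  5p = 1  ⇒  p = 1/5.
The kicker's indifference between aim Right and aim Left determines the goalkeeper's mixing probability q:
  the kicker's payoff to aim Right: q·0 + (1−q)·4 = -4q + 4
  the kicker's payoff to aim Left: q·4 + (1−q)·3 = q + 3
  -4q + 4 = q + 3  ⇒  -5q = -1  ⇒  q = 1/5.

p = 1/5, q = 1/5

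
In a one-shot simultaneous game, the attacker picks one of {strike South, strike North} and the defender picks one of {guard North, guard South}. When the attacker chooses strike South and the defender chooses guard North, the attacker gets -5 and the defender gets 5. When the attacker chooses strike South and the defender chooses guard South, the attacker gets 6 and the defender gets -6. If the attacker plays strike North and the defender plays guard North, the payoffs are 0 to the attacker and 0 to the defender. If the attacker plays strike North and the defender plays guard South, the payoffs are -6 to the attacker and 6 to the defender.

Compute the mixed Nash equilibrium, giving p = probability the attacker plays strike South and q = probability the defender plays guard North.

In a mixed equilibrium the defender is indifferent between guard North and guard South; this condition fixes p.
  the defender's expected payoff from guard North: p·5 + (1−p)·0 = 5p
  the defender's expected payoff from guard South: p·(-6) + (1−p)·6 = -12p + 6
  5p = -12p + 6  ⇒  17p = 6  ⇒  p = 6/17.
In a mixed equilibrium the attacker is indifferent between strike South and strike North; this condition fixes q.
  the attacker's expected payoff from strike South: q·(-5) + (1−q)·6 = -11q + 6
  the attacker's expected payoff from strike North: q·0 + (1−q)·(-6) = 6q - 6
  -11q + 6 = 6q - 6  ⇒  -17q = -12  ⇒  q = 12/17.

p = 6/17, q = 12/17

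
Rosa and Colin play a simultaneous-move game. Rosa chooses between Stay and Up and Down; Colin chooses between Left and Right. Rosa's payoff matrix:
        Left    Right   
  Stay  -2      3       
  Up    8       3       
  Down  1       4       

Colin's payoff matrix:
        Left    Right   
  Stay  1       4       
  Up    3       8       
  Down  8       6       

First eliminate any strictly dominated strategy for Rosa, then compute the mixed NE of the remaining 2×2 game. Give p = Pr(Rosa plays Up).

p = 2/7

Rosa's strategy Stay is strictly dominated by Down: 1 > -2 and 4 > 3. Eliminate Stay.
For Colin to be willing to mix, Colin must be indifferent between Left and Right, which pins down Rosa's mix.
  Colin's expected payoff from Left: p·3 + (1−p)·8 = -5p + 8
  Colin's expected payoff from Right: p·8 + (1−p)·6 = 2p + 6
  -5p + 8 = 2p + 6  ⇒  -7p = -2  ⇒  p = 2/7.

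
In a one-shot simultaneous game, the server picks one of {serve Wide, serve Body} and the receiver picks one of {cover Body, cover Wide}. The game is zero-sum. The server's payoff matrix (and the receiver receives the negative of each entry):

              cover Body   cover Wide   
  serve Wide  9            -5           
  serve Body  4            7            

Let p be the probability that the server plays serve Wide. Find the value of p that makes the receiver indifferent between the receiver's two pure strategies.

Set the receiver's expected payoff from cover Body equal to that from cover Wide:
  the receiver's expected payoff from cover Body: p·(-9) + (1−p)·(-4) = -5p - 4
  the receiver's expected payoff from cover Wide: p·5 + (1−p)·(-7) = 12p - 7
  -5p - 4 = 12p - 7  ⇒  -17p = -3  ⇒  p = 3/17.

p = 3/17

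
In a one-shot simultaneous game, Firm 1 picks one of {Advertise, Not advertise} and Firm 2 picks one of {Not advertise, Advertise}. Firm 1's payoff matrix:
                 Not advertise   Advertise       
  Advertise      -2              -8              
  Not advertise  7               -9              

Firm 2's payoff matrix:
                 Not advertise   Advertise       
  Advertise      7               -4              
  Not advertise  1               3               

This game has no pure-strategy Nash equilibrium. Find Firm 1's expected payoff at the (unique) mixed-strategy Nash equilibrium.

-37/5

For Firm 1 to be willing to mix, Firm 1 must be indifferent between Advertise and Not advertise, which pins down Firm 2's mix.
  Firm 1's expected payoff from Advertise: q·(-2) + (1−q)·(-8) = 6q - 8
  Firm 1's expected payoff from Not advertise: q·7 + (1−q)·(-9) = 16q - 9
  6q - 8 = 16q - 9  ⇒  -10q = -1  ⇒  q = 1/10.
At equilibrium Firm 1 is indifferent across rows, so Firm 1's payoff equals the payoff from Advertise: (1/10)·(-2) + (9/10)·(-8) = -37/5.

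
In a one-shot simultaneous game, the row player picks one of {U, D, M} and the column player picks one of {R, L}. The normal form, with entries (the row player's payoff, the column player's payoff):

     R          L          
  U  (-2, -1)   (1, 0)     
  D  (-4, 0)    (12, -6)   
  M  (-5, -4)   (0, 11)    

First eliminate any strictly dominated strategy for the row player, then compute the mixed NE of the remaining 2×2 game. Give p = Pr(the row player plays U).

The row player's strategy M is strictly dominated by U: -2 > -5 and 1 > 0. Eliminate M.
Set the column player's expected payoff from R equal to that from L:
  the column player's payoff to R: p·(-1) + (1−p)·0 = -p
  the column player's payoff to L: p·0 + (1−p)·(-6) = 6p - 6
  -p = 6p - 6  ⇒  -7p = -6  ⇒  p = 6/7.

p = 6/7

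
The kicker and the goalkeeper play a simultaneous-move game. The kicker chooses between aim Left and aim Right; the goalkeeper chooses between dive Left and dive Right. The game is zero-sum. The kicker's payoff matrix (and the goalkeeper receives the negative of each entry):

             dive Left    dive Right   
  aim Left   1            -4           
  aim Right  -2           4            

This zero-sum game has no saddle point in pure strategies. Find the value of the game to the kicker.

v = -4/11

In a mixed equilibrium the kicker is indifferent between aim Left and aim Right; this condition fixes q.
  the kicker's payoff to aim Left: q·1 + (1−q)·(-4) = 5q - 4
  the kicker's payoff to aim Right: q·(-2) + (1−q)·4 = -6q + 4
  5q - 4 = -6q + 4  ⇒  11q = 8  ⇒  q = 8/11.
The value is the kicker's expected payoff against this mix (using aim Left): (8/11)·1 + (3/11)·(-4) = -4/11.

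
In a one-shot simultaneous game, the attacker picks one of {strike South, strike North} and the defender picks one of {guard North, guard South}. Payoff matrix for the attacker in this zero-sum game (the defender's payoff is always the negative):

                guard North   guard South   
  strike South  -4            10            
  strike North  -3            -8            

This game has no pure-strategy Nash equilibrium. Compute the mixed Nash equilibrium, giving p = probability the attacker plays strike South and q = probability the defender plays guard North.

p = 5/19, q = 18/19

In a mixed equilibrium the defender is indifferent between guard North and guard South; this condition fixes p.
  the defender's payoff from guard North: p·4 + (1−p)·3 = p + 3
  the defender's payoff from guard South: p·(-10) + (1−p)·8 = -18p + 8
  p + 3 = -18p + 8  ⇒  19p = 5  ⇒  p = 5/19.
The defender's mix must leave the attacker indifferent between strike South and strike North.
  the attacker's payoff to strike South: q·(-4) + (1−q)·10 = -14q + 10
  the attacker's payoff to strike North: q·(-3) + (1−q)·(-8) = 5q - 8
  -14q + 10 = 5q - 8  ⇒  -19q = -18  ⇒  q = 18/19.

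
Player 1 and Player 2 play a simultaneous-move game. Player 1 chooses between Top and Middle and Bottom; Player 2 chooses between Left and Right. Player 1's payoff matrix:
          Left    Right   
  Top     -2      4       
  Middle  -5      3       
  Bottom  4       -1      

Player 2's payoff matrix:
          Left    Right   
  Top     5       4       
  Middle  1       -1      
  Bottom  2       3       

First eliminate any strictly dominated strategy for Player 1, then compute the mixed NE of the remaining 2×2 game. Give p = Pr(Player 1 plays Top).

Player 1's strategy Middle is strictly dominated by Top: -2 > -5 and 4 > 3. Eliminate Middle.
Player 1's mix must leave Player 2 indifferent between Left and Right.
  Player 2's payoff from Left: p·5 + (1−p)·2 = 3p + 2
  Player 2's payoff from Right: p·4 + (1−p)·3 = p + 3
  3p + 2 = p + 3  ⇒  2p = 1  ⇒  p = 1/2.

p = 1/2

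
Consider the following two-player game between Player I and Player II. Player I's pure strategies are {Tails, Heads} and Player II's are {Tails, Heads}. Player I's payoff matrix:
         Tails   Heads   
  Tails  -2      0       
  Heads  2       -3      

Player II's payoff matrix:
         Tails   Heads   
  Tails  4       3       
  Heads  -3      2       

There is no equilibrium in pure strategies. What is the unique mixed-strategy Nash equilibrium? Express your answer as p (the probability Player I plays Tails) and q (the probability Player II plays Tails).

Set Player II's expected payoff from Tails equal to that from Heads:
  Player II's payoff to Tails: p·4 + (1−p)·(-3) = 7p - 3
  Player II's payoff to Heads: p·3 + (1−p)·2 = p + 2
  7p - 3 = p + 2  ⇒  6p = 5  ⇒  p = 5/6.
Set Player I's expected payoff from Tails equal to that from Heads:
  Player I's payoff to Tails: q·(-2) + (1−q)·0 = -2q
  Player I's payoff to Heads: q·2 + (1−q)·(-3) = 5q - 3
  -2q = 5q - 3  ⇒  -7q = -3  ⇒  q = 3/7.

p = 5/6, q = 3/7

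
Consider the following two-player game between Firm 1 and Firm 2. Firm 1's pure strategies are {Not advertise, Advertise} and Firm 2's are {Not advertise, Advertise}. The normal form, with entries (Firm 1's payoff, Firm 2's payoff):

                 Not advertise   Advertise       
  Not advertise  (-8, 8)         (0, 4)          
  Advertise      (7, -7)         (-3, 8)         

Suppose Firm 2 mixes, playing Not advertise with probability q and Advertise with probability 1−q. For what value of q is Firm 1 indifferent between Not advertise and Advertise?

Firm 2's mix must leave Firm 1 indifferent between Not advertise and Advertise.
  Firm 1's payoff to Not advertise: q·(-8) + (1−q)·0 = -8q
  Firm 1's payoff to Advertise: q·7 + (1−q)·(-3) = 10q - 3
  -8q = 10q - 3  ⇒  -18q = -3  ⇒  q = 1/6.

q = 1/6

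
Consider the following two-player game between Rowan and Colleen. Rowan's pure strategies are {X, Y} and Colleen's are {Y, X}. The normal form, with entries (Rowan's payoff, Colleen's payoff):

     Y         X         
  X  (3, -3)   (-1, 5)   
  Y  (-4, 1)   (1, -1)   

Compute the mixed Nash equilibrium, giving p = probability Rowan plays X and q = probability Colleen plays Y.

For Colleen to be willing to mix, Colleen must be indifferent between Y and X, which pins down Rowan's mix.
  Colleen's payoff to Y: p·(-3) + (1−p)·1 = -4p + 1
  Colleen's payoff to X: p·5 + (1−p)·(-1) = 6p - 1
  -4p + 1 = 6p - 1  ⇒  -10p = -2  ⇒  p = 1/5.
For Rowan to be willing to mix, Rowan must be indifferent between X and Y, which pins down Colleen's mix.
  Rowan's payoff from X: q·3 + (1−q)·(-1) = 4q - 1
  Rowan's payoff from Y: q·(-4) + (1−q)·1 = -5q + 1
  4q - 1 = -5q + 1  ⇒  9q = 2  ⇒  q = 2/9.

p = 1/5, q = 2/9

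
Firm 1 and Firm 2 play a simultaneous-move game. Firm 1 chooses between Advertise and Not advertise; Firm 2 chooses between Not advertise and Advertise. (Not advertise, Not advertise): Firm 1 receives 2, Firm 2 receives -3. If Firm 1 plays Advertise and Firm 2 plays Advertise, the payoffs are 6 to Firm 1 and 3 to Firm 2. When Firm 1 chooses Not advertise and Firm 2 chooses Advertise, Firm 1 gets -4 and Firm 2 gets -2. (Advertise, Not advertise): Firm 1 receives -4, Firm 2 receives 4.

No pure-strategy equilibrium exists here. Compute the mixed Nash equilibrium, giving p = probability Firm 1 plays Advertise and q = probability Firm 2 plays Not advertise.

p = 1/2, q = 5/8

In a mixed equilibrium Firm 2 is indifferent between Not advertise and Advertise; this condition fixes p.
  Firm 2's payoff from Not advertise: p·4 + (1−p)·(-3) = 7p - 3
  Firm 2's payoff from Advertise: p·3 + (1−p)·(-2) = 5p - 2
  7p - 3 = 5p - 2  ⇒  2p = 1  ⇒  p = 1/2.
Firm 2's mix must leave Firm 1 indifferent between Advertise and Not advertise.
  Firm 1's payoff from Advertise: q·(-4) + (1−q)·6 = -10q + 6
  Firm 1's payoff from Not advertise: q·2 + (1−q)·(-4) = 6q - 4
  -10q + 6 = 6q - 4  ⇒  -16q = -10  ⇒  q = 5/8.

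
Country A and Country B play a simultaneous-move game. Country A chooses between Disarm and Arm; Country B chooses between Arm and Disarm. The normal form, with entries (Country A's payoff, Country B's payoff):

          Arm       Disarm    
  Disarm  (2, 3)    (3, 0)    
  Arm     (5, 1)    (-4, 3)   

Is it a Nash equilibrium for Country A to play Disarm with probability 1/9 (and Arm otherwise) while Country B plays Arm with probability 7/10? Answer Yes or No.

Given Country A's mix p = 1/9, Country B's payoff from Arm is 11/9 but from Disarm is 8/3. Country B strictly prefers Disarm, so Country B would not mix.
So the proposed profile is not a Nash equilibrium.

No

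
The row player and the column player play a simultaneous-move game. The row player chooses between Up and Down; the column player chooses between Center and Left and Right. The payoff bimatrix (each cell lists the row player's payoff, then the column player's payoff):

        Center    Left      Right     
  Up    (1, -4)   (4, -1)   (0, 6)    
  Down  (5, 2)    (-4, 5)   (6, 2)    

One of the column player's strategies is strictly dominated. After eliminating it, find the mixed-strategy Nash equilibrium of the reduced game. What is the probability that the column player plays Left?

q = 3/7

The column player's strategy Center is strictly dominated by Left: -1 > -4 and 5 > 2. Eliminate Center.
Set the row player's expected payoff from Up equal to that from Down:
  the row player's payoff to Up: q·4 + (1−q)·0 = 4q
  the row player's payoff to Down: q·(-4) + (1−q)·6 = -10q + 6
  4q = -10q + 6  ⇒  14q = 6  ⇒  q = 3/7.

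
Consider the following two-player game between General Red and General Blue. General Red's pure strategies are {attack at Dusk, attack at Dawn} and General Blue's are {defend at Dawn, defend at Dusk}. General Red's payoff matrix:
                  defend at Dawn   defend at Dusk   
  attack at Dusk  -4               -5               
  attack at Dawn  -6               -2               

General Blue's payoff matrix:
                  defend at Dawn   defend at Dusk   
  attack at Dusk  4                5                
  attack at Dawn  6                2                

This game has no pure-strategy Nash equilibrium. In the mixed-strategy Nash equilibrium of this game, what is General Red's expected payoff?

In a mixed equilibrium General Red is indifferent between attack at Dusk and attack at Dawn; this condition fixes q.
  General Red's payoff from attack at Dusk: q·(-4) + (1−q)·(-5) = q - 5
  General Red's payoff from attack at Dawn: q·(-6) + (1−q)·(-2) = -4q - 2
  q - 5 = -4q - 2  ⇒  5q = 3  ⇒  q = 3/5.
At equilibrium General Red is indifferent across rows, so General Red's payoff equals the payoff from attack at Dusk: (3/5)·(-4) + (2/5)·(-5) = -22/5.

-22/5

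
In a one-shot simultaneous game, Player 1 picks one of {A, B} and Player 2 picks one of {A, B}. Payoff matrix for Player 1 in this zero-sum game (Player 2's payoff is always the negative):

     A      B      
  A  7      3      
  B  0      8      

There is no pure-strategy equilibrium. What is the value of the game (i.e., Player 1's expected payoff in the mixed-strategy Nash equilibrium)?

For Player 1 to be willing to mix, Player 1 must be indifferent between A and B, which pins down Player 2's mix.
  Player 1's expected payoff from A: q·7 + (1−q)·3 = 4q + 3
  Player 1's expected payoff from B: q·0 + (1−q)·8 = -8q + 8
  4q + 3 = -8q + 8  ⇒  12q = 5  ⇒  q = 5/12.
The value is Player 1's expected payoff against this mix (using A): (5/12)·7 + (7/12)·3 = 14/3.

v = 14/3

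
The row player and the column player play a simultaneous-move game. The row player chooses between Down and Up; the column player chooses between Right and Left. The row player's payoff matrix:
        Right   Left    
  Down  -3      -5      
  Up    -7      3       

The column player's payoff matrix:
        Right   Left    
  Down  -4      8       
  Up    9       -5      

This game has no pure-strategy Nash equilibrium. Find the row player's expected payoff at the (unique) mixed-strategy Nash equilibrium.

-11/3

The column player's mix must leave the row player indifferent between Down and Up.
  the row player's payoff from Down: q·(-3) + (1−q)·(-5) = 2q - 5
  the row player's payoff from Up: q·(-7) + (1−q)·3 = -10q + 3
  2q - 5 = -10q + 3  ⇒  12q = 8  ⇒  q = 2/3.
At equilibrium the row player is indifferent across rows, so the row player's payoff equals the payoff from Down: (2/3)·(-3) + (1/3)·(-5) = -11/3.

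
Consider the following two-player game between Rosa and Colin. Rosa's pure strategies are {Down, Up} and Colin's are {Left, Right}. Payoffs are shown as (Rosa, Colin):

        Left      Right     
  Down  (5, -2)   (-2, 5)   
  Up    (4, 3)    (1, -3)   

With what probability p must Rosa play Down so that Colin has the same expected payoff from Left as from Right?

p = 6/13

In a mixed equilibrium Colin is indifferent between Left and Right; this condition fixes p.
  Colin's payoff from Left: p·(-2) + (1−p)·3 = -5p + 3
  Colin's payoff from Right: p·5 + (1−p)·(-3) = 8p - 3
  -5p + 3 = 8p - 3  ⇒  -13p = -6  ⇒  p = 6/13.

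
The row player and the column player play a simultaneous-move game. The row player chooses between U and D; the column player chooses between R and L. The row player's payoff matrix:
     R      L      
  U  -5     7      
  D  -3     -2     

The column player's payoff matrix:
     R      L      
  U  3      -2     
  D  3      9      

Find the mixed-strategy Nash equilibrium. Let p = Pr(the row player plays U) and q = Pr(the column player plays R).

The column player's indifference between R and L determines the row player's mixing probability p:
  the column player's expected payoff from R: p·3 + (1−p)·3 = 3
  the column player's expected payoff from L: p·(-2) + (1−p)·9 = -11p + 9
  3 = -11p + 9  ⇒  11p = 6  ⇒  p = 6/11.
In a mixed equilibrium the row player is indifferent between U and D; this condition fixes q.
  the row player's payoff to U: q·(-5) + (1−q)·7 = -12q + 7
  the row player's payoff to D: q·(-3) + (1−q)·(-2) = -q - 2
  -12q + 7 = -q - 2  ⇒  -11q = -9  ⇒  q = 9/11.

p = 6/11, q = 9/11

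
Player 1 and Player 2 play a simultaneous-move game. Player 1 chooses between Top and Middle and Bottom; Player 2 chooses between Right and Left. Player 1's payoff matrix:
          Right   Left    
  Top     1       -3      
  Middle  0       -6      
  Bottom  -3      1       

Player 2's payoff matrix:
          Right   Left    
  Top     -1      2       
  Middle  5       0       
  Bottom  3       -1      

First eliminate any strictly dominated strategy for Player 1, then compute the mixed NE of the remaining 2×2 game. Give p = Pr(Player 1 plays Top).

Player 1's strategy Middle is strictly dominated by Top: 1 > 0 and -3 > -6. Eliminate Middle.
Player 1's mix must leave Player 2 indifferent between Right and Left.
  Player 2's payoff from Right: p·(-1) + (1−p)·3 = -4p + 3
  Player 2's payoff from Left: p·2 + (1−p)·(-1) = 3p - 1
  -4p + 3 = 3p - 1  ⇒  -7p = -4  ⇒  p = 4/7.

p = 4/7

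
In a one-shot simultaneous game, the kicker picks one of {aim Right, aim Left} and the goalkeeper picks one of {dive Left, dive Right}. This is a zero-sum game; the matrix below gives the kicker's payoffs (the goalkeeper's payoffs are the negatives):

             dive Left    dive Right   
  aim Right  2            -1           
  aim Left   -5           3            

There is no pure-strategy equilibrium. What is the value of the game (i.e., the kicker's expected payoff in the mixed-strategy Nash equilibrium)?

The kicker's indifference between aim Right and aim Left determines the goalkeeper's mixing probability q:
  the kicker's payoff to aim Right: q·2 + (1−q)·(-1) = 3q - 1
  the kicker's payoff to aim Left: q·(-5) + (1−q)·3 = -8q + 3
  3q - 1 = -8q + 3  ⇒  11q = 4  ⇒  q = 4/11.
The value is the kicker's expected payoff against this mix (using aim Right): (4/11)·2 + (7/11)·(-1) = 1/11.

v = 1/11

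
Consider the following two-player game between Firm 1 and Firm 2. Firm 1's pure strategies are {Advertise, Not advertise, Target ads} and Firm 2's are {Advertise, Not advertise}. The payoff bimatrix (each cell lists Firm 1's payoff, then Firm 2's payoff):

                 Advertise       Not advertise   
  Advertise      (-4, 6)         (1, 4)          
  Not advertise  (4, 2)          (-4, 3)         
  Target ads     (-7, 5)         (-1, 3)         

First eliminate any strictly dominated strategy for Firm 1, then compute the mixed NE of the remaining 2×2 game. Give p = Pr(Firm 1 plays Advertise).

Firm 1's strategy Target ads is strictly dominated by Advertise: -4 > -7 and 1 > -1. Eliminate Target ads.
Firm 1's mix must leave Firm 2 indifferent between Advertise and Not advertise.
  Firm 2's payoff from Advertise: p·6 + (1−p)·2 = 4p + 2
  Firm 2's payoff from Not advertise: p·4 + (1−p)·3 = p + 3
  4p + 2 = p + 3  ⇒  3p = 1  ⇒  p = 1/3.

p = 1/3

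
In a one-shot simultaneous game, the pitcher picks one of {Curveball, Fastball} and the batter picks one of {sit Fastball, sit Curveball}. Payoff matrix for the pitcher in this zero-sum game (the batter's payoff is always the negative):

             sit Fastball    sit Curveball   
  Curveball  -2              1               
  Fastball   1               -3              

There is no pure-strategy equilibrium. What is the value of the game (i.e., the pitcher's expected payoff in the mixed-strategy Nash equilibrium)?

For the pitcher to be willing to mix, the pitcher must be indifferent between Curveball and Fastball, which pins down the batter's mix.
  the pitcher's payoff from Curveball: q·(-2) + (1−q)·1 = -3q + 1
  the pitcher's payoff from Fastball: q·1 + (1−q)·(-3) = 4q - 3
  -3q + 1 = 4q - 3  ⇒  -7q = -4  ⇒  q = 4/7.
The value is the pitcher's expected payoff against this mix (using Curveball): (4/7)·(-2) + (3/7)·1 = -5/7.

v = -5/7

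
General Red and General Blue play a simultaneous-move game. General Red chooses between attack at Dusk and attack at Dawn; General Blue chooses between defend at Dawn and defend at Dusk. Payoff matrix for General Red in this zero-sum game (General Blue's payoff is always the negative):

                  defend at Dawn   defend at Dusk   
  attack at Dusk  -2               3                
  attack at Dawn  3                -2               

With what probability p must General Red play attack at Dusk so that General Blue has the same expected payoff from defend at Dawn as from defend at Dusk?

For General Blue to be willing to mix, General Blue must be indifferent between defend at Dawn and defend at Dusk, which pins down General Red's mix.
  General Blue's payoff to defend at Dawn: p·2 + (1−p)·(-3) = 5p - 3
  General Blue's payoff to defend at Dusk: p·(-3) + (1−p)·2 = -5p + 2
  5p - 3 = -5p + 2  ⇒  10p = 5  ⇒  p = 1/2.

p = 1/2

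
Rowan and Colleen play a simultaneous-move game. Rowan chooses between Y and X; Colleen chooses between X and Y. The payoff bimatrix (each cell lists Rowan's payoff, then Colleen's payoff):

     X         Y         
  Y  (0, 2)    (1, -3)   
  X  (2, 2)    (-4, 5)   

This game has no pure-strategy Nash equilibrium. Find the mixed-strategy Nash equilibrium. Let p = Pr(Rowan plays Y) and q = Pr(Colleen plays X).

Rowan's mix must leave Colleen indifferent between X and Y.
  Colleen's payoff to X: p·2 + (1−p)·2 = 2
  Colleen's payoff to Y: p·(-3) + (1−p)·5 = -8p + 5
  2 = -8p + 5  ⇒  8p = 3  ⇒  p = 3/8.
In a mixed equilibrium Rowan is indifferent between Y and X; this condition fixes q.
  Rowan's payoff from Y: q·0 + (1−q)·1 = -q + 1
  Rowan's payoff from X: q·2 + (1−q)·(-4) = 6q - 4
  -q + 1 = 6q - 4  ⇒  -7q = -5  ⇒  q = 5/7.

p = 3/8, q = 5/7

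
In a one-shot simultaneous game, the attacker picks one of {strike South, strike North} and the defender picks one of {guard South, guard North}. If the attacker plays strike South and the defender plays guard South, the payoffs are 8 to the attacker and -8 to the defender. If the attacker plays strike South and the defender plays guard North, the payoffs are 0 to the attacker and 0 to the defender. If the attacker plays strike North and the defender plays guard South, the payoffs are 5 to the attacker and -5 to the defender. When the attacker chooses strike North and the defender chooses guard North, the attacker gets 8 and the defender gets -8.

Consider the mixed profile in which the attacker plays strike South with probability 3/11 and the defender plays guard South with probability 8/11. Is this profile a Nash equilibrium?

Yes

Check the defender's indifference given the attacker's mix p = 3/11:
  payoff from guard South = -64/11; payoff from guard North = -64/11 — equal.
Check the attacker's indifference given the defender's mix q = 8/11:
  payoff from strike South = 64/11; payoff from strike North = 64/11 — equal.
Both players are indifferent, so neither can profitably deviate.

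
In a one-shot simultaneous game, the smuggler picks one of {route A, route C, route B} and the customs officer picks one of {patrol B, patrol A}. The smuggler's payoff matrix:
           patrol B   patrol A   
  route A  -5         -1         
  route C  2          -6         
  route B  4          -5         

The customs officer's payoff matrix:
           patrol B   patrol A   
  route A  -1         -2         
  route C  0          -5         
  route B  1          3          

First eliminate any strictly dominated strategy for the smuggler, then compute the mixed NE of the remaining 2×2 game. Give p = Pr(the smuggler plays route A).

p = 2/3

The smuggler's strategy route C is strictly dominated by route B: 4 > 2 and -5 > -6. Eliminate route C.
The customs officer's indifference between patrol B and patrol A determines the smuggler's mixing probability p:
  the customs officer's expected payoff from patrol B: p·(-1) + (1−p)·1 = -2p + 1
  the customs officer's expected payoff from patrol A: p·(-2) + (1−p)·3 = -5p + 3
  -2p + 1 = -5p + 3  ⇒  3p = 2  ⇒  p = 2/3.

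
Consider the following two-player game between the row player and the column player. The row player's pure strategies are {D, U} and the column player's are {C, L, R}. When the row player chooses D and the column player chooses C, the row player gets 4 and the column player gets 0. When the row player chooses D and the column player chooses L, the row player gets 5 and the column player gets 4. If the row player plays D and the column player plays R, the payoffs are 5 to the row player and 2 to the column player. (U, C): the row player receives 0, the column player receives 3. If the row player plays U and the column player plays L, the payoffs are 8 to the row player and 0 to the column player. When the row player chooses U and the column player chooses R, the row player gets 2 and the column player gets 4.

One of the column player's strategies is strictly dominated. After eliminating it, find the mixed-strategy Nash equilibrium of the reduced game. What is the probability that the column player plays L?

The column player's strategy C is strictly dominated by R: 2 > 0 and 4 > 3. Eliminate C.
The column player's mix must leave the row player indifferent between D and U.
  the row player's payoff from D: q·5 + (1−q)·5 = 5
  the row player's payoff from U: q·8 + (1−q)·2 = 6q + 2
  5 = 6q + 2  ⇒  -6q = -3  ⇒  q = 1/2.

q = 1/2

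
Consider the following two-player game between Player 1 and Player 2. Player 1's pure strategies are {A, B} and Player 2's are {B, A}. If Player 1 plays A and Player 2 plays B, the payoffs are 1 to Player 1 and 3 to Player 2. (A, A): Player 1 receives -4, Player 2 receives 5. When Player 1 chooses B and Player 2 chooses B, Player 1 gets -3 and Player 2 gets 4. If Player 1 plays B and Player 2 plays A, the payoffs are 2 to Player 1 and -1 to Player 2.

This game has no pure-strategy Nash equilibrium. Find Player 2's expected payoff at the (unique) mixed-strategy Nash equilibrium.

23/7

In a mixed equilibrium Player 2 is indifferent between B and A; this condition fixes p.
  Player 2's payoff from B: p·3 + (1−p)·4 = -p + 4
  Player 2's payoff from A: p·5 + (1−p)·(-1) = 6p - 1
  -p + 4 = 6p - 1  ⇒  -7p = -5  ⇒  p = 5/7.
At equilibrium Player 2 is indifferent across columns, so Player 2's payoff equals the payoff from B: (5/7)·3 + (2/7)·4 = 23/7.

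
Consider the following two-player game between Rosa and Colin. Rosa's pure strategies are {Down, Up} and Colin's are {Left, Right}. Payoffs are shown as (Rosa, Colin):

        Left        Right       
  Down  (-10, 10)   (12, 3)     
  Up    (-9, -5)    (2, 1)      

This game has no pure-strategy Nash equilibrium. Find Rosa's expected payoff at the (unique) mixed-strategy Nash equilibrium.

In a mixed equilibrium Rosa is indifferent between Down and Up; this condition fixes q.
  Rosa's payoff to Down: q·(-10) + (1−q)·12 = -22q + 12
  Rosa's payoff to Up: q·(-9) + (1−q)·2 = -11q + 2
  -22q + 12 = -11q + 2  ⇒  -11q = -10  ⇒  q = 10/11.
At equilibrium Rosa is indifferent across rows, so Rosa's payoff equals the payoff from Down: (10/11)·(-10) + (1/11)·12 = -8.

-8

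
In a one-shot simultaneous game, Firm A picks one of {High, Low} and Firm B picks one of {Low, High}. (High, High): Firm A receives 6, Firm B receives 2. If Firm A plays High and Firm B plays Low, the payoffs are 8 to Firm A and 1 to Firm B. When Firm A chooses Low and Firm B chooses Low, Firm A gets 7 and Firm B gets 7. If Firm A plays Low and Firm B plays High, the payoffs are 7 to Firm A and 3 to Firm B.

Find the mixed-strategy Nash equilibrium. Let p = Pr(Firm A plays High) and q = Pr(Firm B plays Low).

p = 4/5, q = 1/2

In a mixed equilibrium Firm B is indifferent between Low and High; this condition fixes p.
  Firm B's payoff to Low: p·1 + (1−p)·7 = -6p + 7
  Firm B's payoff to High: p·2 + (1−p)·3 = -p + 3
  -6p + 7 = -p + 3  ⇒  -5p = -4  ⇒  p = 4/5.
Firm A's indifference between High and Low determines Firm B's mixing probability q:
  Firm A's payoff to High: q·8 + (1−q)·6 = 2q + 6
  Firm A's payoff to Low: q·7 + (1−q)·7 = 7
  2q + 6 = 7  ⇒  2q = 1  ⇒  q = 1/2.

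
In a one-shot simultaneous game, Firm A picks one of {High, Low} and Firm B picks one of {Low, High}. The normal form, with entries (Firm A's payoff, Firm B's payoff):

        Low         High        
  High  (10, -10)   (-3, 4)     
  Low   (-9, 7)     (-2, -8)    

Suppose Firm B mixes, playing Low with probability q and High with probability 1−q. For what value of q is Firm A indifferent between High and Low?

q = 1/20

Firm A's indifference between High and Low determines Firm B's mixing probability q:
  Firm A's payoff from High: q·10 + (1−q)·(-3) = 13q - 3
  Firm A's payoff from Low: q·(-9) + (1−q)·(-2) = -7q - 2
  13q - 3 = -7q - 2  ⇒  20q = 1  ⇒  q = 1/20.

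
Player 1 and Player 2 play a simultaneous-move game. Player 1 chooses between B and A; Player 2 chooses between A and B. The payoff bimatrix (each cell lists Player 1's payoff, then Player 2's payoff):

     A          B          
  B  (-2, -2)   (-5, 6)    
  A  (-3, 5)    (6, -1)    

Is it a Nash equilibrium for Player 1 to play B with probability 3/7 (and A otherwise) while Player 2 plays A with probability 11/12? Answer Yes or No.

Check Player 2's indifference given Player 1's mix p = 3/7:
  payoff from A = 2; payoff from B = 2 — equal.
Check Player 1's indifference given Player 2's mix q = 11/12:
  payoff from B = -9/4; payoff from A = -9/4 — equal.
Both players are indifferent, so neither can profitably deviate.

Yes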